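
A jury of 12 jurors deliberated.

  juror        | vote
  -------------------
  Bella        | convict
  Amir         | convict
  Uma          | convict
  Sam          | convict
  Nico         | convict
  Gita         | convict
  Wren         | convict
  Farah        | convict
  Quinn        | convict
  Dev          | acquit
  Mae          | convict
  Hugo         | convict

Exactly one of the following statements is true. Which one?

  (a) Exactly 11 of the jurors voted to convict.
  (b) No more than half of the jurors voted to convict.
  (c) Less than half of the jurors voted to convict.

|A| = 12, |A ∩ B| = 11, |A ∖ B| = 1.
(a) requires |A ∩ B| = 11: true.
(b) requires |A ∩ B| ≤ |A ∖ B|: false.
(c) requires |A ∩ B| < |A ∖ B|: false.

(a)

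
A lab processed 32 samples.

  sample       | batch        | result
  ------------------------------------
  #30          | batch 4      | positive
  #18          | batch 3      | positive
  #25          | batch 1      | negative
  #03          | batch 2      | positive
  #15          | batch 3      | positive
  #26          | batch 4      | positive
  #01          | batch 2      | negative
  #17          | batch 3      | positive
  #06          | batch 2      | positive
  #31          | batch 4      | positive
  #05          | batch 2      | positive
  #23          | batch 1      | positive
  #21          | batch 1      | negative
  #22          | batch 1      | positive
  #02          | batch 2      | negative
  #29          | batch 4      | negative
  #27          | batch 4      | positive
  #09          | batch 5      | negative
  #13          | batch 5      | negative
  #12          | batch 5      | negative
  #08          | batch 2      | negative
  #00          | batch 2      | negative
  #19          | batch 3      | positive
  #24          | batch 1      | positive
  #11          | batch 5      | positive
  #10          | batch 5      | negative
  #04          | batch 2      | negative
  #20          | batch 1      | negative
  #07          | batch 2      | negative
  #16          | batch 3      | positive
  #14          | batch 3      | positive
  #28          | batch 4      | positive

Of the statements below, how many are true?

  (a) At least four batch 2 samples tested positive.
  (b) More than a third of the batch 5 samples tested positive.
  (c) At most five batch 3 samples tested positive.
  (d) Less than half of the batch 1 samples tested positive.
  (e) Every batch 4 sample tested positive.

0

(a) batch 2: |A| = 9, |A ∩ B| = 3; needs |A ∩ B| ≥ 4 — false.
(b) batch 5: |A| = 5, |A ∩ B| = 1; needs |A ∩ B| / |A| > 1/3 — false.
(c) batch 3: |A| = 6, |A ∩ B| = 6; needs |A ∩ B| ≤ 5 — false.
(d) batch 1: |A| = 6, |A ∩ B| = 3; needs |A ∩ B| < |A ∖ B| — false.
(e) batch 4: |A| = 6, |A ∩ B| = 5; needs A ⊆ B, i.e. every element of A is in B (|A ∖ B| = 0) — false.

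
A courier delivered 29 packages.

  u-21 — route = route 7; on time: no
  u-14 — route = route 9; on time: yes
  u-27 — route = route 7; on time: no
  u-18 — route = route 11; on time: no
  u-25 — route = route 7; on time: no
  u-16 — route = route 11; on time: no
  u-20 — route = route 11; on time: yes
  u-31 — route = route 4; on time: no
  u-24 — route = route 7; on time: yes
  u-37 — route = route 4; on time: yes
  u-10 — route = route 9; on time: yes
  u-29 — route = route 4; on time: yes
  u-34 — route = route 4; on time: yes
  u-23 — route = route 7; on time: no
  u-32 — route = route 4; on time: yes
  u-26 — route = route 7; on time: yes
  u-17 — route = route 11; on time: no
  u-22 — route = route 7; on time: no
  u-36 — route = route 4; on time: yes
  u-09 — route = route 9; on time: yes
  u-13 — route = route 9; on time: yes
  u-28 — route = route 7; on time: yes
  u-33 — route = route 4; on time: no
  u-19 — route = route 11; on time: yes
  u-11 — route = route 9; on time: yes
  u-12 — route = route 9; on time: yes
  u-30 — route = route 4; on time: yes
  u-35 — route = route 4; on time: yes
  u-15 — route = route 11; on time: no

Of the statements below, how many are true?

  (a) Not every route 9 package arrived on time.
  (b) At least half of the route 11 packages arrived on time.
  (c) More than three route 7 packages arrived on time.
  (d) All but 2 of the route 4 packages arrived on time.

(a) route 9: |A| = 6, |A ∩ B| = 6; needs A ⊄ B (|A ∖ B| ≥ 1) — false.
(b) route 11: |A| = 6, |A ∩ B| = 2; needs |A ∩ B| ≥ |A ∖ B| — false.
(c) route 7: |A| = 8, |A ∩ B| = 3; needs |A ∩ B| > 3 — false.
(d) route 4: |A| = 9, |A ∩ B| = 7; needs |A ∖ B| = 2 — true.

1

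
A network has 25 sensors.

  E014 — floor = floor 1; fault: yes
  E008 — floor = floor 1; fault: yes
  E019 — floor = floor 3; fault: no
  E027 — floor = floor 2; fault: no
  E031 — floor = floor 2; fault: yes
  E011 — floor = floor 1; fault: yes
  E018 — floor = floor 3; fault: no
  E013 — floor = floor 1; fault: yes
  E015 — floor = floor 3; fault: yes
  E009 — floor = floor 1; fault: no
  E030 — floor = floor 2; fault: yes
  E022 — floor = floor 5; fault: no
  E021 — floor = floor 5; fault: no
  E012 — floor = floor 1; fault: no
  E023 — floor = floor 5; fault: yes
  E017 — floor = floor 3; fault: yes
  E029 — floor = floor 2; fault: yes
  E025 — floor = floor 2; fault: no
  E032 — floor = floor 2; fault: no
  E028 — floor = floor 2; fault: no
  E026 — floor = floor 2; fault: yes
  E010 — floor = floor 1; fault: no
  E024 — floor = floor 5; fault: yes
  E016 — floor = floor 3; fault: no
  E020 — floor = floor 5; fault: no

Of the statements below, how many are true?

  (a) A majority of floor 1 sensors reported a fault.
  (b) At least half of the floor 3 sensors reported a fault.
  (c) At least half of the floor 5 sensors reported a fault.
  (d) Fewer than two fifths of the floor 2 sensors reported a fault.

(a) floor 1: |A| = 7, |A ∩ B| = 4; needs |A ∩ B| > |A ∖ B| — true.
(b) floor 3: |A| = 5, |A ∩ B| = 2; needs |A ∩ B| ≥ |A ∖ B| — false.
(c) floor 5: |A| = 5, |A ∩ B| = 2; needs |A ∩ B| ≥ |A ∖ B| — false.
(d) floor 2: |A| = 8, |A ∩ B| = 4; needs |A ∩ B| / |A| < 2/5 — false.

1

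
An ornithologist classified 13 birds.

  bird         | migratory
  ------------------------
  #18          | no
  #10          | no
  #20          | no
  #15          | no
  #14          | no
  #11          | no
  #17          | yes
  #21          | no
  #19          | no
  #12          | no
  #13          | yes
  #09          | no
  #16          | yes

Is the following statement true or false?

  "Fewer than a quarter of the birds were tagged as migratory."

The determiner here denotes the relation: |A ∩ B| / |A| < 1/4.
A (the restrictor) = {#18, #10, #20, #15, #14, #11, #17, #21, #19, #12, #13, #09, #16}, |A| = 13.
A ∩ B = {#17, #13, #16}, so |A ∩ B| = 3.
A ∖ B = {#18, #10, #20, #15, #14, #11, #21, #19, #12, #09}, so |A ∖ B| = 10.
|A ∩ B|/|A| = 3/13, so the statement is true.

True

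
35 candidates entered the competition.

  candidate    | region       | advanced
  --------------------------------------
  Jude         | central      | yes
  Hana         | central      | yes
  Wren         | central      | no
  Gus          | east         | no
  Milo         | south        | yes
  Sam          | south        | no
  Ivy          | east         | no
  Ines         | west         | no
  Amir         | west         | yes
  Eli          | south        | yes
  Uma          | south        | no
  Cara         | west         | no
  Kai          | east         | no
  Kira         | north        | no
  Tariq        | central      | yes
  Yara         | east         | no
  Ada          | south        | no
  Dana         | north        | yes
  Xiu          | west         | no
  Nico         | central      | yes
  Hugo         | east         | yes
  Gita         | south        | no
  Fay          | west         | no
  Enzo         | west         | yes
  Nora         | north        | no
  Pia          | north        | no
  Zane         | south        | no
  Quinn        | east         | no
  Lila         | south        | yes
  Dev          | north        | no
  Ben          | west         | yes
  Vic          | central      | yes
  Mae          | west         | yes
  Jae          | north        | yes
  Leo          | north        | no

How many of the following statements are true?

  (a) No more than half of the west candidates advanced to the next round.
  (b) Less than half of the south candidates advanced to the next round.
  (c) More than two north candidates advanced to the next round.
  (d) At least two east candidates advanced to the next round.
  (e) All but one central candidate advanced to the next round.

(a) west: |A| = 8, |A ∩ B| = 4; needs |A ∩ B| ≤ |A ∖ B| — true.
(b) south: |A| = 8, |A ∩ B| = 3; needs |A ∩ B| < |A ∖ B| — true.
(c) north: |A| = 7, |A ∩ B| = 2; needs |A ∩ B| > 2 — false.
(d) east: |A| = 6, |A ∩ B| = 1; needs |A ∩ B| ≥ 2 — false.
(e) central: |A| = 6, |A ∩ B| = 5; needs |A ∖ B| = 1 — true.

3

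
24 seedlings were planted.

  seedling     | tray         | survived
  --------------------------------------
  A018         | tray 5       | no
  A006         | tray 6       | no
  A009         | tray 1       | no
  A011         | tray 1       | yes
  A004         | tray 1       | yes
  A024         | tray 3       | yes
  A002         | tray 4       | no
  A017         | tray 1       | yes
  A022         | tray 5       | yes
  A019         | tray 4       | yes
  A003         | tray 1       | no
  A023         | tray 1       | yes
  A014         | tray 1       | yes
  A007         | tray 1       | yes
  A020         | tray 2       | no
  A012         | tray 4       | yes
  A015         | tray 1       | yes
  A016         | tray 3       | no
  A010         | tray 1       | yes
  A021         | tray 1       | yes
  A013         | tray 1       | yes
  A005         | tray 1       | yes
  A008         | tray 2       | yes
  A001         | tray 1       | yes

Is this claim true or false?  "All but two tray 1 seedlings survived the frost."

Truth condition: |A ∖ B| = 2.
A (the restrictor) = {A009, A011, A004, A017, A003, A023, A014, A007, A015, A010, A021, A013, A005, A001}, |A| = 14.
A ∖ B = {A009, A003}, so |A ∖ B| = 2.
|A ∖ B| = 2, so the statement is true.

True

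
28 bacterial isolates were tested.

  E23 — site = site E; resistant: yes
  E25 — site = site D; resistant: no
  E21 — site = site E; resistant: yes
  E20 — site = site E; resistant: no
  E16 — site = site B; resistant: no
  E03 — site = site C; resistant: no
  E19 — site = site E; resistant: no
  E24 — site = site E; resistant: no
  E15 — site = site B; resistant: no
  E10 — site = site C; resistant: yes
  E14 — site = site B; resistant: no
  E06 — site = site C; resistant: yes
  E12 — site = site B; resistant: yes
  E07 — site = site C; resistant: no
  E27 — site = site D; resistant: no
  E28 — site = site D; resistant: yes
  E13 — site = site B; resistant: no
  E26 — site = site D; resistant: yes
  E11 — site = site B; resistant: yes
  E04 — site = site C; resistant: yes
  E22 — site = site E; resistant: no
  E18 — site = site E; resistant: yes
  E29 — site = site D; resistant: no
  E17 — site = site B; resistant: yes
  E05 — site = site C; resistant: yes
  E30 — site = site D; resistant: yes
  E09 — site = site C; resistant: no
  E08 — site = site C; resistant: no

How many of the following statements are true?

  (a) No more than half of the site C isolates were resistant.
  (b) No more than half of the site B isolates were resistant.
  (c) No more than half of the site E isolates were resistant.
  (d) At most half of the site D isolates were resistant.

(a) site C: |A| = 8, |A ∩ B| = 4; needs |A ∩ B| ≤ |A ∖ B| — true.
(b) site B: |A| = 7, |A ∩ B| = 3; needs |A ∩ B| ≤ |A ∖ B| — true.
(c) site E: |A| = 7, |A ∩ B| = 3; needs |A ∩ B| ≤ |A ∖ B| — true.
(d) site D: |A| = 6, |A ∩ B| = 3; needs |A ∩ B| ≤ |A ∖ B| — true.

4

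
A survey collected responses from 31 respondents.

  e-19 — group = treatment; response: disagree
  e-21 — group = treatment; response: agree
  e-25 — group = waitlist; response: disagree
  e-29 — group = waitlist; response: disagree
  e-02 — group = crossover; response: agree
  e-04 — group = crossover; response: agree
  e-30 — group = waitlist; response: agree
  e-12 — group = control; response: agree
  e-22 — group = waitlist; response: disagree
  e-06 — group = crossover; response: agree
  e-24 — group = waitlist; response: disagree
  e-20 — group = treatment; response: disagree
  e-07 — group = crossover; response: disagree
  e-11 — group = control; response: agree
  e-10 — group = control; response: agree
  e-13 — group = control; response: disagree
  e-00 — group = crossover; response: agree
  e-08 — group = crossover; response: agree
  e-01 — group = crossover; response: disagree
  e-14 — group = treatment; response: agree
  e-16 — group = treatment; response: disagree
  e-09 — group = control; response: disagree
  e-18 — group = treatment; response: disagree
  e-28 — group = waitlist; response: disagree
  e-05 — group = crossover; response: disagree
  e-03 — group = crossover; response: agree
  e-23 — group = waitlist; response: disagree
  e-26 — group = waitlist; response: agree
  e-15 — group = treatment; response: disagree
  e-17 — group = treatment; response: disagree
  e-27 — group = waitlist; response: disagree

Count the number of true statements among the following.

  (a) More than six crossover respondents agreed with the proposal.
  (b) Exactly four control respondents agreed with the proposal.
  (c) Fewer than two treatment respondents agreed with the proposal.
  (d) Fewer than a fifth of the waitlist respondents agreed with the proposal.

0

(a) crossover: |A| = 9, |A ∩ B| = 6; needs |A ∩ B| > 6 — false.
(b) control: |A| = 5, |A ∩ B| = 3; needs |A ∩ B| = 4 — false.
(c) treatment: |A| = 8, |A ∩ B| = 2; needs |A ∩ B| < 2 — false.
(d) waitlist: |A| = 9, |A ∩ B| = 2; needs |A ∩ B| / |A| < 1/5 — false.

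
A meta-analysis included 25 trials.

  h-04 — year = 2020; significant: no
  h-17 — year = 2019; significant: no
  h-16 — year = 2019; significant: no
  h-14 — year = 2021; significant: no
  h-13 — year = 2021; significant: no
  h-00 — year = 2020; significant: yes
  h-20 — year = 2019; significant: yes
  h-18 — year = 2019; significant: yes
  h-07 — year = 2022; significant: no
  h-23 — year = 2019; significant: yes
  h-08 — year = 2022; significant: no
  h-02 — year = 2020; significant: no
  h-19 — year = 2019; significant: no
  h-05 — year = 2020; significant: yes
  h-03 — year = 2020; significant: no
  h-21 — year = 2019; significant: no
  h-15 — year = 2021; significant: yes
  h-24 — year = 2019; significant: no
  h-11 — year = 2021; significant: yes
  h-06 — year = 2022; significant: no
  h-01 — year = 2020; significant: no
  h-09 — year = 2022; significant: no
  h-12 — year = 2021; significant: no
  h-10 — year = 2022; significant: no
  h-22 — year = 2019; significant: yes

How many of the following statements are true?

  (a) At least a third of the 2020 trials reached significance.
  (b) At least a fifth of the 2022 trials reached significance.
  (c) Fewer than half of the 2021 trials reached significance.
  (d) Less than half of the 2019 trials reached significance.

3

(a) 2020: |A| = 6, |A ∩ B| = 2; needs |A ∩ B| / |A| ≥ 1/3 — true.
(b) 2022: |A| = 5, |A ∩ B| = 0; needs |A ∩ B| / |A| ≥ 1/5 — false.
(c) 2021: |A| = 5, |A ∩ B| = 2; needs |A ∩ B| < |A ∖ B| — true.
(d) 2019: |A| = 9, |A ∩ B| = 4; needs |A ∩ B| < |A ∖ B| — true.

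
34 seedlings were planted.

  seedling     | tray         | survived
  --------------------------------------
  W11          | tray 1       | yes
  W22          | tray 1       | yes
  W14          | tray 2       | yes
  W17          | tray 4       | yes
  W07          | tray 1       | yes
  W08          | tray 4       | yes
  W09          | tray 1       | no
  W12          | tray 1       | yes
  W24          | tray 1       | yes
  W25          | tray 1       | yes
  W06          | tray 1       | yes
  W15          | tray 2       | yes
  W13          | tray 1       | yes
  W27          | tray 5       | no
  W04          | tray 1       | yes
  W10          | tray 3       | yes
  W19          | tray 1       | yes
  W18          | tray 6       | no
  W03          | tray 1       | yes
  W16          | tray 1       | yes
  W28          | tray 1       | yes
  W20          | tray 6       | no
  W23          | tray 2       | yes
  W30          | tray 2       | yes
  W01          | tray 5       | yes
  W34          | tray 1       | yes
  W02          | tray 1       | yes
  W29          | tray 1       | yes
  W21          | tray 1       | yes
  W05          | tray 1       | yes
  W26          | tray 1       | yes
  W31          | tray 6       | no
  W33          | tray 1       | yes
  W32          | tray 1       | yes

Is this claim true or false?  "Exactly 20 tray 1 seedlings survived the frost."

False

The determiner here denotes the relation: |A ∩ B| = 20.
|A| = 22, |A ∩ B| = 21, |A ∖ B| = 1.
|A ∩ B| = 21, so the statement is false.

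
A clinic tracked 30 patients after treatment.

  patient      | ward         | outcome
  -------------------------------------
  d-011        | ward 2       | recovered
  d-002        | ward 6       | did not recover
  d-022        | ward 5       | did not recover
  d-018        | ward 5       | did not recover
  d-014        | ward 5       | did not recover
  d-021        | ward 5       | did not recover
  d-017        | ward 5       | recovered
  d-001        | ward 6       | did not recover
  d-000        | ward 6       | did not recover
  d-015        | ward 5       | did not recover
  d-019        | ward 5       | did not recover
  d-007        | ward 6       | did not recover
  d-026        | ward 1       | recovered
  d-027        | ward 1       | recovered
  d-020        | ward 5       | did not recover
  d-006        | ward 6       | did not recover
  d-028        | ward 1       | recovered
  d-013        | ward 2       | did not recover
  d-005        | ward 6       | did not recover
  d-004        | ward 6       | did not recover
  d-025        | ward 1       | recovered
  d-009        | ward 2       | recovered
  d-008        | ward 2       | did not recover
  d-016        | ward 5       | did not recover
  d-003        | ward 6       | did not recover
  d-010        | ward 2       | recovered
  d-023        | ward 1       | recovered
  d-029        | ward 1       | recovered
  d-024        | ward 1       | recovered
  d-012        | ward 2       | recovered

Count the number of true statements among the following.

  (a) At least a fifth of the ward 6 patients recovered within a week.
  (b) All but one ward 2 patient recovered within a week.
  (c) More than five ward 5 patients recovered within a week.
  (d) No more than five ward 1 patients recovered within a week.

0

(a) ward 6: |A| = 8, |A ∩ B| = 0; needs |A ∩ B| / |A| ≥ 1/5 — false.
(b) ward 2: |A| = 6, |A ∩ B| = 4; needs |A ∖ B| = 1 — false.
(c) ward 5: |A| = 9, |A ∩ B| = 1; needs |A ∩ B| > 5 — false.
(d) ward 1: |A| = 7, |A ∩ B| = 7; needs |A ∩ B| ≤ 5 — false.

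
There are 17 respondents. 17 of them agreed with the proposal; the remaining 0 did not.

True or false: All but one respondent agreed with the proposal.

Truth condition: |A ∖ B| = 1.
|A| = 17, |A ∩ B| = 17, |A ∖ B| = 0.
|A ∖ B| = 0, so the statement is false.

False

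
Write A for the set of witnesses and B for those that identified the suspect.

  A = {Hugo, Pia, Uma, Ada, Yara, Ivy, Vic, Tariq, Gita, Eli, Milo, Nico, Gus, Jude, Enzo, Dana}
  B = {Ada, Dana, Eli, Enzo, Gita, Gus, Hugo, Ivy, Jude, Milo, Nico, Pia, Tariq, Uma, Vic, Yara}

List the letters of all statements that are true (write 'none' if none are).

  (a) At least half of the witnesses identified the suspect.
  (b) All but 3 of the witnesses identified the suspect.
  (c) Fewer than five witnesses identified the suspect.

|A| = 16, |A ∩ B| = 16, |A ∖ B| = 0.
(a) |A ∩ B| ≥ |A ∖ B|: holds.
(b) |A ∖ B| = 3: fails.
(c) |A ∩ B| < 5: fails.

(a)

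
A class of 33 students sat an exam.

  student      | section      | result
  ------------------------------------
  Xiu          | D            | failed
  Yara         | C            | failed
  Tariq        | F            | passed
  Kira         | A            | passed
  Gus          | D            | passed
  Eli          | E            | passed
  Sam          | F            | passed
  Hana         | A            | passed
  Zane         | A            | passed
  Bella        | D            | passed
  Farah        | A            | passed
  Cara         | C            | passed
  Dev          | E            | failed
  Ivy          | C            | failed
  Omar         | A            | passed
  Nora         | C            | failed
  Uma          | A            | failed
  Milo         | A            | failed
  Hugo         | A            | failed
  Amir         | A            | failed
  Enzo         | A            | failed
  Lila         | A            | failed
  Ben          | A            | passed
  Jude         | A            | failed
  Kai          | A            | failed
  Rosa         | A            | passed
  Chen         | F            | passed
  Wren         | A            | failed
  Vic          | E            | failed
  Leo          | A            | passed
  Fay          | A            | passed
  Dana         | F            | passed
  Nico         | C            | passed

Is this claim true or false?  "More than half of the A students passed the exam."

False

The determiner here denotes the relation: |A ∩ B| > |A ∖ B|.
|A| = 18, |A ∩ B| = 9, |A ∖ B| = 9.
9 = 9, so the statement is false.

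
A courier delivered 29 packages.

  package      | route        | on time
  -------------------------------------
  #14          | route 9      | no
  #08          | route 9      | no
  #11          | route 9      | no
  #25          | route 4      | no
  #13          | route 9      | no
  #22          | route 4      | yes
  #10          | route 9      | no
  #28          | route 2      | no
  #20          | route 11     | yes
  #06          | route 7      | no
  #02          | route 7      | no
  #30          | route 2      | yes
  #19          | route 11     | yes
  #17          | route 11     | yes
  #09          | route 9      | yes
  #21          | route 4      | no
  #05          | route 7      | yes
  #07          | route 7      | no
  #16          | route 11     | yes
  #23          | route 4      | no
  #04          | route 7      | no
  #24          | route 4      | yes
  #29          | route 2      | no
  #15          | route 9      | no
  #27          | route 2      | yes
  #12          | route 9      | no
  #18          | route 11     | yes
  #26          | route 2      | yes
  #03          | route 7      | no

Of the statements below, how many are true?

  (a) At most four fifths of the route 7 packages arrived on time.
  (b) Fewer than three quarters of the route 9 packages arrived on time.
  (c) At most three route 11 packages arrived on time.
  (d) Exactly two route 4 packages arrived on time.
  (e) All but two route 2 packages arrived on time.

(a) route 7: |A| = 6, |A ∩ B| = 1; needs |A ∩ B| / |A| ≤ 4/5 — true.
(b) route 9: |A| = 8, |A ∩ B| = 1; needs |A ∩ B| / |A| < 3/4 — true.
(c) route 11: |A| = 5, |A ∩ B| = 5; needs |A ∩ B| ≤ 3 — false.
(d) route 4: |A| = 5, |A ∩ B| = 2; needs |A ∩ B| = 2 — true.
(e) route 2: |A| = 5, |A ∩ B| = 3; needs |A ∖ B| = 2 — true.

4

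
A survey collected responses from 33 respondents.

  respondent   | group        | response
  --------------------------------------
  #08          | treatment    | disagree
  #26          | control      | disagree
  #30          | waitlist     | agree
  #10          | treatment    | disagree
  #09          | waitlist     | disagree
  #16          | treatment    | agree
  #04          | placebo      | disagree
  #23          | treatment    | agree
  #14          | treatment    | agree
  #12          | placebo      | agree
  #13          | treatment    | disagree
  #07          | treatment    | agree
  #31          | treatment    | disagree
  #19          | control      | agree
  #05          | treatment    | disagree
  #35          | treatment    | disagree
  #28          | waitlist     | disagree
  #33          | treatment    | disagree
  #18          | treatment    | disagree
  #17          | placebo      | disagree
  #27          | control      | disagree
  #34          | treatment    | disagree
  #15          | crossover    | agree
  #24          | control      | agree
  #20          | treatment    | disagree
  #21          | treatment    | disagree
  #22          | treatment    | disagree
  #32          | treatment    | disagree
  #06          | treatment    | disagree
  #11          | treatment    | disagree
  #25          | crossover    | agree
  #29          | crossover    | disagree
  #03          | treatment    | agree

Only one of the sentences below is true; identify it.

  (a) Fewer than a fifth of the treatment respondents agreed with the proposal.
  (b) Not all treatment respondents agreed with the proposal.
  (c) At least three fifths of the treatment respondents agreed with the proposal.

|A| = 20, |A ∩ B| = 5, |A ∖ B| = 15.
(a) requires |A ∩ B| / |A| < 1/5: false.
(b) requires A ⊄ B (|A ∖ B| ≥ 1): true.
(c) requires |A ∩ B| / |A| ≥ 3/5: false.

(b)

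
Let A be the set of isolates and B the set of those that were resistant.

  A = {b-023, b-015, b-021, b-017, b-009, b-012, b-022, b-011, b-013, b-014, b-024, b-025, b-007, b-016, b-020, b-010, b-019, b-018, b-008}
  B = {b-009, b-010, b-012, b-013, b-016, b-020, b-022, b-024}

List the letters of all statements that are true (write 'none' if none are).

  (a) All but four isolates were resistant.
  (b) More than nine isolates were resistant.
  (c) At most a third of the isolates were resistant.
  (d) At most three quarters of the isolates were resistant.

|A| = 19, |A ∩ B| = 8, |A ∖ B| = 11.
(a) |A ∖ B| = 4: fails.
(b) |A ∩ B| > 9: fails.
(c) |A ∩ B| / |A| ≤ 1/3: fails.
(d) |A ∩ B| / |A| ≤ 3/4: holds.

(d)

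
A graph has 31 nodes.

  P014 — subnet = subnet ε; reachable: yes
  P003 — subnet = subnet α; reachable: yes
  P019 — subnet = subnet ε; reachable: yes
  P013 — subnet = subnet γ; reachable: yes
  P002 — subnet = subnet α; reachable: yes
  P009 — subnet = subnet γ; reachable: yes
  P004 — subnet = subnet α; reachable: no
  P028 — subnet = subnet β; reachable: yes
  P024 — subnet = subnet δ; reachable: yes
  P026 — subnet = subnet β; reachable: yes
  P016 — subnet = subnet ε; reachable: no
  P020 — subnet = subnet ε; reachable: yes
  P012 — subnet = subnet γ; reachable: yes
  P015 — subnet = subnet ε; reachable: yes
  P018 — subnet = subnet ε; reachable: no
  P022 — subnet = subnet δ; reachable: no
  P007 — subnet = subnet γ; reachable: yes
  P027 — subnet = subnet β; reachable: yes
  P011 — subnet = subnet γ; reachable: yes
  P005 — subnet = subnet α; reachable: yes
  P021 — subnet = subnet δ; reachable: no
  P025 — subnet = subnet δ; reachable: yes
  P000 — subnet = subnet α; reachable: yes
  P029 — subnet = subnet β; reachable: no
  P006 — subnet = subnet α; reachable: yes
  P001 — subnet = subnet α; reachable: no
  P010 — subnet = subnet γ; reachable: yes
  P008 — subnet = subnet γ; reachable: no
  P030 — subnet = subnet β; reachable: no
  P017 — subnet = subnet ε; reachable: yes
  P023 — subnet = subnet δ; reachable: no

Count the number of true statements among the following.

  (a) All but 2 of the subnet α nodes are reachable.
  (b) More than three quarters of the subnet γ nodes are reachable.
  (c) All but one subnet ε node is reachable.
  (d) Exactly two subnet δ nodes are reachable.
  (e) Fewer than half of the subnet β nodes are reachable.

(a) subnet α: |A| = 7, |A ∩ B| = 5; needs |A ∖ B| = 2 — true.
(b) subnet γ: |A| = 7, |A ∩ B| = 6; needs |A ∩ B| / |A| > 3/4 — true.
(c) subnet ε: |A| = 7, |A ∩ B| = 5; needs |A ∖ B| = 1 — false.
(d) subnet δ: |A| = 5, |A ∩ B| = 2; needs |A ∩ B| = 2 — true.
(e) subnet β: |A| = 5, |A ∩ B| = 3; needs |A ∩ B| < |A ∖ B| — false.

3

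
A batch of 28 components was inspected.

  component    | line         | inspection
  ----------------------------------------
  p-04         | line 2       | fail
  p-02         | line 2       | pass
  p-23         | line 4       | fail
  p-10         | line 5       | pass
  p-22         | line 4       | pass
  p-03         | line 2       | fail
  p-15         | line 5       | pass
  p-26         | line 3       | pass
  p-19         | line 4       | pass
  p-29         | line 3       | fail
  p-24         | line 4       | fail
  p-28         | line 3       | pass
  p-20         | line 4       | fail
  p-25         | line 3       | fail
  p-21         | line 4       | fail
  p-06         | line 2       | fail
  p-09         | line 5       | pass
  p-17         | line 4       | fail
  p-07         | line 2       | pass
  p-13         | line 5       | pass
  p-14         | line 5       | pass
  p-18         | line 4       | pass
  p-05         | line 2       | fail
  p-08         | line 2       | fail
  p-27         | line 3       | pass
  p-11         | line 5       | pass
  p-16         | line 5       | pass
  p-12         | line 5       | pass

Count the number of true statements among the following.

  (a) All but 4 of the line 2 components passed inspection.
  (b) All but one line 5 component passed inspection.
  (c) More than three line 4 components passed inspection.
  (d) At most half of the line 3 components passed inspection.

0

(a) line 2: |A| = 7, |A ∩ B| = 2; needs |A ∖ B| = 4 — false.
(b) line 5: |A| = 8, |A ∩ B| = 8; needs |A ∖ B| = 1 — false.
(c) line 4: |A| = 8, |A ∩ B| = 3; needs |A ∩ B| > 3 — false.
(d) line 3: |A| = 5, |A ∩ B| = 3; needs |A ∩ B| ≤ |A ∖ B| — false.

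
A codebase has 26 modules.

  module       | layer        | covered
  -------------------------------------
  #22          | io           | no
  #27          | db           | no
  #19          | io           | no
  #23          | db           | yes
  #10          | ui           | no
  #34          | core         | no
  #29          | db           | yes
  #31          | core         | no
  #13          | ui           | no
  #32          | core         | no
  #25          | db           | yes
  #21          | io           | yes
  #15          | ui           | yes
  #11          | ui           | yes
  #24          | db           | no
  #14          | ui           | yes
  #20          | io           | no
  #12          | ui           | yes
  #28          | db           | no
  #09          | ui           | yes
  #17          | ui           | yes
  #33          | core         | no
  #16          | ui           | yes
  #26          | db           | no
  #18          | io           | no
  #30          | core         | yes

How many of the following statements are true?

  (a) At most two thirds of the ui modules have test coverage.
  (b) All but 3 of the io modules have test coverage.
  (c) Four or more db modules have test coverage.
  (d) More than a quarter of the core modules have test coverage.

(a) ui: |A| = 9, |A ∩ B| = 7; needs |A ∩ B| / |A| ≤ 2/3 — false.
(b) io: |A| = 5, |A ∩ B| = 1; needs |A ∖ B| = 3 — false.
(c) db: |A| = 7, |A ∩ B| = 3; needs |A ∩ B| ≥ 4 — false.
(d) core: |A| = 5, |A ∩ B| = 1; needs |A ∩ B| / |A| > 1/4 — false.

0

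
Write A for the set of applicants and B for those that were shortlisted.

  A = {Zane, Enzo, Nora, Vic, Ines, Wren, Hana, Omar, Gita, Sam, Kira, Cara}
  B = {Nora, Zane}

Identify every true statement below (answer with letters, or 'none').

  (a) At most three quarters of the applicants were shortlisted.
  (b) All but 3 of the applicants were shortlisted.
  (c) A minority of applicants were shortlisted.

(a), (c)

|A| = 12, |A ∩ B| = 2, |A ∖ B| = 10.
(a) |A ∩ B| / |A| ≤ 3/4: holds.
(b) |A ∖ B| = 3: fails.
(c) |A ∩ B| < |A ∖ B|: holds.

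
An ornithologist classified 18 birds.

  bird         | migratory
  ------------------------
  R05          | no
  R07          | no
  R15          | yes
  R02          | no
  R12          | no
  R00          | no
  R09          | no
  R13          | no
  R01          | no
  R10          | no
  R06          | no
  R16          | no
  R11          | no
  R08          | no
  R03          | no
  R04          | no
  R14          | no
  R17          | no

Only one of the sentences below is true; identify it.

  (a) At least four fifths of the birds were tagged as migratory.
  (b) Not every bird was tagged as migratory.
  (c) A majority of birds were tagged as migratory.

|A| = 18, |A ∩ B| = 1, |A ∖ B| = 17.
(a) requires |A ∩ B| / |A| ≥ 4/5: false.
(b) requires A ⊄ B (|A ∖ B| ≥ 1): true.
(c) requires |A ∩ B| > |A ∖ B|: false.

(b)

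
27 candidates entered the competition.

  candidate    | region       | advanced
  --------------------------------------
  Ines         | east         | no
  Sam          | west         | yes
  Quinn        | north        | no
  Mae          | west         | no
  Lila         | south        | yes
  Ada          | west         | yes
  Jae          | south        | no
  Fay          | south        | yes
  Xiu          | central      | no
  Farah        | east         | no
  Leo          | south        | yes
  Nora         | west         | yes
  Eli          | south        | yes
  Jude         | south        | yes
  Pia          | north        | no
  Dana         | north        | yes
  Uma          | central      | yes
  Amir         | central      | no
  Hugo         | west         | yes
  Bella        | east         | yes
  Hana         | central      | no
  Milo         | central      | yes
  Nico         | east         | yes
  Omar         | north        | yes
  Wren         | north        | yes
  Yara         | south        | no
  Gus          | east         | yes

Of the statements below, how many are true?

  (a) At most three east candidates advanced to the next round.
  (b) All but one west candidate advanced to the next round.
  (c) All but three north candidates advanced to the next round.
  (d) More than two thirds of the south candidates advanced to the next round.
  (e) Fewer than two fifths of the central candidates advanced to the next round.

3

(a) east: |A| = 5, |A ∩ B| = 3; needs |A ∩ B| ≤ 3 — true.
(b) west: |A| = 5, |A ∩ B| = 4; needs |A ∖ B| = 1 — true.
(c) north: |A| = 5, |A ∩ B| = 3; needs |A ∖ B| = 3 — false.
(d) south: |A| = 7, |A ∩ B| = 5; needs |A ∩ B| / |A| > 2/3 — true.
(e) central: |A| = 5, |A ∩ B| = 2; needs |A ∩ B| / |A| < 2/5 — false.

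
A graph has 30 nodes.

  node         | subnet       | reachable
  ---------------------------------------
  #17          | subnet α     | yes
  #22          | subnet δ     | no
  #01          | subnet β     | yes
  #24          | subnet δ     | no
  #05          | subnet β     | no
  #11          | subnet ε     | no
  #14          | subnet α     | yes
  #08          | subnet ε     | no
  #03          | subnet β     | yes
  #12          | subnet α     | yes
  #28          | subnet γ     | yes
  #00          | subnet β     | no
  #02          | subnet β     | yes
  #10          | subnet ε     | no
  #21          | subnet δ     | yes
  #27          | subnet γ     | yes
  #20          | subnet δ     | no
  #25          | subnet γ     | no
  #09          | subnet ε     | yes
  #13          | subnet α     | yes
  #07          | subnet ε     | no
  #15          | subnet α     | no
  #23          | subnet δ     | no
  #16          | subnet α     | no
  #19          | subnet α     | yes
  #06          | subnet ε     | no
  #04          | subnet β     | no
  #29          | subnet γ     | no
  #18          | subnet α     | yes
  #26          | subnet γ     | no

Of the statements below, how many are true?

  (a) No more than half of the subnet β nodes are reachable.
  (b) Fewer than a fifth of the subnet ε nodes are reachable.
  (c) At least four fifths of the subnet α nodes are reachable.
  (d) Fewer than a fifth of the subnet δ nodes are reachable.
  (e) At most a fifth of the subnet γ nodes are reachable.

(a) subnet β: |A| = 6, |A ∩ B| = 3; needs |A ∩ B| ≤ |A ∖ B| — true.
(b) subnet ε: |A| = 6, |A ∩ B| = 1; needs |A ∩ B| / |A| < 1/5 — true.
(c) subnet α: |A| = 8, |A ∩ B| = 6; needs |A ∩ B| / |A| ≥ 4/5 — false.
(d) subnet δ: |A| = 5, |A ∩ B| = 1; needs |A ∩ B| / |A| < 1/5 — false.
(e) subnet γ: |A| = 5, |A ∩ B| = 2; needs |A ∩ B| / |A| ≤ 1/5 — false.

2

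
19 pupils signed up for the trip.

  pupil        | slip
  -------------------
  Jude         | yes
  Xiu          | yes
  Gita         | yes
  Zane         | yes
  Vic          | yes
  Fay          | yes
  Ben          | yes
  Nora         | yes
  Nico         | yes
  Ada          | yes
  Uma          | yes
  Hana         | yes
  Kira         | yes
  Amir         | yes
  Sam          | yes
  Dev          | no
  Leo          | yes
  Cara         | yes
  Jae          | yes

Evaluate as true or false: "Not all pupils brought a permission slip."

True

Truth condition: A ⊄ B (|A ∖ B| ≥ 1).
|A| = 19, |A ∩ B| = 18, |A ∖ B| = 1.
So the statement is true.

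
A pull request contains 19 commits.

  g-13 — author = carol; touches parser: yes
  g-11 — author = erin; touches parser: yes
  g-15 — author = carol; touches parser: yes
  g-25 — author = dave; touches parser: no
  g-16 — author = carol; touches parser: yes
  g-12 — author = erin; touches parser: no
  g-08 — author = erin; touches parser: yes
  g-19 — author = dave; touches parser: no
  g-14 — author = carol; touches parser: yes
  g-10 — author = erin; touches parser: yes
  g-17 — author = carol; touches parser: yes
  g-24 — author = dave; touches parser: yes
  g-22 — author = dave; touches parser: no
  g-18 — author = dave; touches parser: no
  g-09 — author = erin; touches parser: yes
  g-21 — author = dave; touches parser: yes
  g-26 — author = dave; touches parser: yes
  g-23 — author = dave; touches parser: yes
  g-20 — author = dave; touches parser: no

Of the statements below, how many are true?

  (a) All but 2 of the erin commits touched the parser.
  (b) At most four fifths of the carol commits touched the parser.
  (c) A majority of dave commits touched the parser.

0

(a) erin: |A| = 5, |A ∩ B| = 4; needs |A ∖ B| = 2 — false.
(b) carol: |A| = 5, |A ∩ B| = 5; needs |A ∩ B| / |A| ≤ 4/5 — false.
(c) dave: |A| = 9, |A ∩ B| = 4; needs |A ∩ B| > |A ∖ B| — false.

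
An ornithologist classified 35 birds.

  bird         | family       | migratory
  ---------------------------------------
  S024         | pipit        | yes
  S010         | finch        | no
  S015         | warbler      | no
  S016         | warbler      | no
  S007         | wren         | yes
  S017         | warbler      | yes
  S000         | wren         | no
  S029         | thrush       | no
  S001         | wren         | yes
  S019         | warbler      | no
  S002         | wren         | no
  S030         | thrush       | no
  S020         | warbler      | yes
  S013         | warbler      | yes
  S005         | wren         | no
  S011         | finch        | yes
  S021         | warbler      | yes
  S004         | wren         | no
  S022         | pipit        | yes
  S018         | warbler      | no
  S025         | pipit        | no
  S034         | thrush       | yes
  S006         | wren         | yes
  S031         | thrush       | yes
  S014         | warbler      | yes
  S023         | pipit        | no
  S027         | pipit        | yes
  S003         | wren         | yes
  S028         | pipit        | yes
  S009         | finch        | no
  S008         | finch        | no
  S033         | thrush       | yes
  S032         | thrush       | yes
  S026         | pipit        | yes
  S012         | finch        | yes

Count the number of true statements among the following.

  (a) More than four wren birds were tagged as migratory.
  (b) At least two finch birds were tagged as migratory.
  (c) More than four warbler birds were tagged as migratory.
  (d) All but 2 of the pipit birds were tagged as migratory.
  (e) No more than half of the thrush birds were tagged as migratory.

(a) wren: |A| = 8, |A ∩ B| = 4; needs |A ∩ B| > 4 — false.
(b) finch: |A| = 5, |A ∩ B| = 2; needs |A ∩ B| ≥ 2 — true.
(c) warbler: |A| = 9, |A ∩ B| = 5; needs |A ∩ B| > 4 — true.
(d) pipit: |A| = 7, |A ∩ B| = 5; needs |A ∖ B| = 2 — true.
(e) thrush: |A| = 6, |A ∩ B| = 4; needs |A ∩ B| ≤ |A ∖ B| — false.

3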